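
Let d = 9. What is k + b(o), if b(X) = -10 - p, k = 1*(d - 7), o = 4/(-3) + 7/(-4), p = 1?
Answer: -9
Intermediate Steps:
o = -37/12 (o = 4*(-⅓) + 7*(-¼) = -4/3 - 7/4 = -37/12 ≈ -3.0833)
k = 2 (k = 1*(9 - 7) = 1*2 = 2)
b(X) = -11 (b(X) = -10 - 1*1 = -10 - 1 = -11)
k + b(o) = 2 - 11 = -9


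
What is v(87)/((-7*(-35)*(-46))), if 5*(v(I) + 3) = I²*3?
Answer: -11346/28175 ≈ -0.40270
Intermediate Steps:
v(I) = -3 + 3*I²/5 (v(I) = -3 + (I²*3)/5 = -3 + (3*I²)/5 = -3 + 3*I²/5)
v(87)/((-7*(-35)*(-46))) = (-3 + (⅗)*87²)/((-7*(-35)*(-46))) = (-3 + (⅗)*7569)/((245*(-46))) = (-3 + 22707/5)/(-11270) = (22692/5)*(-1/11270) = -11346/28175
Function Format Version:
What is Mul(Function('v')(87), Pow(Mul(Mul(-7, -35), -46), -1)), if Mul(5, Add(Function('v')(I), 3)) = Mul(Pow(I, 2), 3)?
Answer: Rational(-11346, 28175) ≈ -0.40270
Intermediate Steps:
Function('v')(I) = Add(-3, Mul(Rational(3, 5), Pow(I, 2))) (Function('v')(I) = Add(-3, Mul(Rational(1, 5), Mul(Pow(I, 2), 3))) = Add(-3, Mul(Rational(1, 5), Mul(3, Pow(I, 2)))) = Add(-3, Mul(Rational(3, 5), Pow(I, 2))))
Mul(Function('v')(87), Pow(Mul(Mul(-7, -35), -46), -1)) = Mul(Add(-3, Mul(Rational(3, 5), Pow(87, 2))), Pow(Mul(Mul(-7, -35), -46), -1)) = Mul(Add(-3, Mul(Rational(3, 5), 7569)), Pow(Mul(245, -46), -1)) = Mul(Add(-3, Rational(22707, 5)), Pow(-11270, -1)) = Mul(Rational(22692, 5), Rational(-1, 11270)) = Rational(-11346, 28175)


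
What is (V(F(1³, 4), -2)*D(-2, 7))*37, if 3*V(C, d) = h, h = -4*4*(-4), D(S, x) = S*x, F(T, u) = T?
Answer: -33152/3 ≈ -11051.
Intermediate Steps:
h = 64 (h = -16*(-4) = 64)
V(C, d) = 64/3 (V(C, d) = (⅓)*64 = 64/3)
(V(F(1³, 4), -2)*D(-2, 7))*37 = (64*(-2*7)/3)*37 = ((64/3)*(-14))*37 = -896/3*37 = -33152/3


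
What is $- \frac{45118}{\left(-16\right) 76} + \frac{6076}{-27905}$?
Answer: $\frac{625814687}{16966240} \approx 36.886$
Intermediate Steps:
$- \frac{45118}{\left(-16\right) 76} + \frac{6076}{-27905} = - \frac{45118}{-1216} + 6076 \left(- \frac{1}{27905}\right) = \left(-45118\right) \left(- \frac{1}{1216}\right) - \frac{6076}{27905} = \frac{22559}{608} - \frac{6076}{27905} = \frac{625814687}{16966240}$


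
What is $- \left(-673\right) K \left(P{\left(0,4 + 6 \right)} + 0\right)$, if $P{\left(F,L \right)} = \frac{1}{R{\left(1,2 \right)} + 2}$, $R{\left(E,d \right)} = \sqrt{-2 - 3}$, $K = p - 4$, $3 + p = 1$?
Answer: $- \frac{2692}{3} + \frac{1346 i \sqrt{5}}{3} \approx -897.33 + 1003.2 i$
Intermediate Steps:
$p = -2$ ($p = -3 + 1 = -2$)
$K = -6$ ($K = -2 - 4 = -6$)
$R{\left(E,d \right)} = i \sqrt{5}$ ($R{\left(E,d \right)} = \sqrt{-5} = i \sqrt{5}$)
$P{\left(F,L \right)} = \frac{1}{2 + i \sqrt{5}}$ ($P{\left(F,L \right)} = \frac{1}{i \sqrt{5} + 2} = \frac{1}{2 + i \sqrt{5}}$)
$- \left(-673\right) K \left(P{\left(0,4 + 6 \right)} + 0\right) = - \left(-673\right) \left(- 6 \left(\left(\frac{2}{9} - \frac{i \sqrt{5}}{9}\right) + 0\right)\right) = - \left(-673\right) \left(- 6 \left(\frac{2}{9} - \frac{i \sqrt{5}}{9}\right)\right) = - \left(-673\right) \left(- \frac{4}{3} + \frac{2 i \sqrt{5}}{3}\right) = - (\frac{2692}{3} - \frac{1346 i \sqrt{5}}{3}) = - \frac{2692}{3} + \frac{1346 i \sqrt{5}}{3}$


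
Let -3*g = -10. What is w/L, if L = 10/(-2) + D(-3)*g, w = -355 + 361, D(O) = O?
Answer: -⅖ ≈ -0.40000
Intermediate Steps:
g = 10/3 (g = -⅓*(-10) = 10/3 ≈ 3.3333)
w = 6
L = -15 (L = 10/(-2) - 3*10/3 = 10*(-½) - 10 = -5 - 10 = -15)
w/L = 6/(-15) = 6*(-1/15) = -⅖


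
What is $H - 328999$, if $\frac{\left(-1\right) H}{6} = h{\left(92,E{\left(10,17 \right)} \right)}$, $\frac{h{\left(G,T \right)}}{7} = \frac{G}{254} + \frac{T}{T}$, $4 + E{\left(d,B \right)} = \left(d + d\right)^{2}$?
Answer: $- \frac{41790139}{127} \approx -3.2906 \cdot 10^{5}$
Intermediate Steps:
$E{\left(d,B \right)} = -4 + 4 d^{2}$ ($E{\left(d,B \right)} = -4 + \left(d + d\right)^{2} = -4 + \left(2 d\right)^{2} = -4 + 4 d^{2}$)
$h{\left(G,T \right)} = 7 + \frac{7 G}{254}$ ($h{\left(G,T \right)} = 7 \left(\frac{G}{254} + \frac{T}{T}\right) = 7 \left(G \frac{1}{254} + 1\right) = 7 \left(\frac{G}{254} + 1\right) = 7 \left(1 + \frac{G}{254}\right) = 7 + \frac{7 G}{254}$)
$H = - \frac{7266}{127}$ ($H = - 6 \left(7 + \frac{7}{254} \cdot 92\right) = - 6 \left(7 + \frac{322}{127}\right) = \left(-6\right) \frac{1211}{127} = - \frac{7266}{127} \approx -57.213$)
$H - 328999 = - \frac{7266}{127} - 328999 = - \frac{41790139}{127}$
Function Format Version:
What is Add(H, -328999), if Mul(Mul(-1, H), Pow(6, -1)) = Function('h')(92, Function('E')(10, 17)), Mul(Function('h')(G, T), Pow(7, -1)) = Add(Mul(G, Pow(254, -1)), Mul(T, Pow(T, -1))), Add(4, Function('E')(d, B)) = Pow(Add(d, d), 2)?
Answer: Rational(-41790139, 127) ≈ -3.2906e+5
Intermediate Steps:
Function('E')(d, B) = Add(-4, Mul(4, Pow(d, 2))) (Function('E')(d, B) = Add(-4, Pow(Add(d, d), 2)) = Add(-4, Pow(Mul(2, d), 2)) = Add(-4, Mul(4, Pow(d, 2))))
Function('h')(G, T) = Add(7, Mul(Rational(7, 254), G)) (Function('h')(G, T) = Mul(7, Add(Mul(G, Pow(254, -1)), Mul(T, Pow(T, -1)))) = Mul(7, Add(Mul(G, Rational(1, 254)), 1)) = Mul(7, Add(Mul(Rational(1, 254), G), 1)) = Mul(7, Add(1, Mul(Rational(1, 254), G))) = Add(7, Mul(Rational(7, 254), G)))
H = Rational(-7266, 127) (H = Mul(-6, Add(7, Mul(Rational(7, 254), 92))) = Mul(-6, Add(7, Rational(322, 127))) = Mul(-6, Rational(1211, 127)) = Rational(-7266, 127) ≈ -57.213)
Add(H, -328999) = Add(Rational(-7266, 127), -328999) = Rational(-41790139, 127)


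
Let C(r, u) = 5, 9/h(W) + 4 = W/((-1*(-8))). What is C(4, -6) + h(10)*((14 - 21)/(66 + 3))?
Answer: 1349/253 ≈ 5.3320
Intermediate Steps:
h(W) = 9/(-4 + W/8) (h(W) = 9/(-4 + W/((-1*(-8)))) = 9/(-4 + W/8))
C(4, -6) + h(10)*((14 - 21)/(66 + 3)) = 5 + (72/(-32 + 10))*((14 - 21)/(66 + 3)) = 5 + (72/(-22))*(-7/69) = 5 + (72*(-1/22))*(-7*1/69) = 5 - 36/11*(-7/69) = 5 + 84/253 = 1349/253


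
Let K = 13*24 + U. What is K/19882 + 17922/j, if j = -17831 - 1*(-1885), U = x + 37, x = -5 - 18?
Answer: -87781702/79259593 ≈ -1.1075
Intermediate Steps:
x = -23
U = 14 (U = -23 + 37 = 14)
j = -15946 (j = -17831 + 1885 = -15946)
K = 326 (K = 13*24 + 14 = 312 + 14 = 326)
K/19882 + 17922/j = 326/19882 + 17922/(-15946) = 326*(1/19882) + 17922*(-1/15946) = 163/9941 - 8961/7973 = -87781702/79259593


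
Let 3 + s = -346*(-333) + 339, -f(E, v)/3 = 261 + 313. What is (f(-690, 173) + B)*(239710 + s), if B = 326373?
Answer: 115336812864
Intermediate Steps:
f(E, v) = -1722 (f(E, v) = -3*(261 + 313) = -3*574 = -1722)
s = 115554 (s = -3 + (-346*(-333) + 339) = -3 + (115218 + 339) = -3 + 115557 = 115554)
(f(-690, 173) + B)*(239710 + s) = (-1722 + 326373)*(239710 + 115554) = 324651*355264 = 115336812864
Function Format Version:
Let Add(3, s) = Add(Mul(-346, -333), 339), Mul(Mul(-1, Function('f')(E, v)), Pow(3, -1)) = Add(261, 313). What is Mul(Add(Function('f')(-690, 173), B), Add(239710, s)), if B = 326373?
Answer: 115336812864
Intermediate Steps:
Function('f')(E, v) = -1722 (Function('f')(E, v) = Mul(-3, Add(261, 313)) = Mul(-3, 574) = -1722)
s = 115554 (s = Add(-3, Add(Mul(-346, -333), 339)) = Add(-3, Add(115218, 339)) = Add(-3, 115557) = 115554)
Mul(Add(Function('f')(-690, 173), B), Add(239710, s)) = Mul(Add(-1722, 326373), Add(239710, 115554)) = Mul(324651, 355264) = 115336812864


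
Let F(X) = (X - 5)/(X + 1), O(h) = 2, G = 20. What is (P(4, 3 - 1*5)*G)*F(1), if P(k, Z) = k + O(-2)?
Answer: -240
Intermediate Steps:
P(k, Z) = 2 + k (P(k, Z) = k + 2 = 2 + k)
F(X) = (-5 + X)/(1 + X)
(P(4, 3 - 1*5)*G)*F(1) = ((2 + 4)*20)*((-5 + 1)/(1 + 1)) = (6*20)*(-4/2) = 120*((½)*(-4)) = 120*(-2) = -240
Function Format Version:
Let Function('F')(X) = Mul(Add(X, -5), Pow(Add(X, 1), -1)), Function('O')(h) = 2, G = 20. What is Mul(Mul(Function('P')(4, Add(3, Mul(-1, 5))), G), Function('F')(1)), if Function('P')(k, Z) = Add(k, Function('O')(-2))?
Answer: -240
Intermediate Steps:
Function('P')(k, Z) = Add(2, k) (Function('P')(k, Z) = Add(k, 2) = Add(2, k))
Function('F')(X) = Mul(Pow(Add(1, X), -1), Add(-5, X)) (Function('F')(X) = Mul(Add(-5, X), Pow(Add(1, X), -1)) = Mul(Pow(Add(1, X), -1), Add(-5, X)))
Mul(Mul(Function('P')(4, Add(3, Mul(-1, 5))), G), Function('F')(1)) = Mul(Mul(Add(2, 4), 20), Mul(Pow(Add(1, 1), -1), Add(-5, 1))) = Mul(Mul(6, 20), Mul(Pow(2, -1), -4)) = Mul(120, Mul(Rational(1, 2), -4)) = Mul(120, -2) = -240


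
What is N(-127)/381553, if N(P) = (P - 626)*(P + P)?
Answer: 191262/381553 ≈ 0.50127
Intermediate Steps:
N(P) = 2*P*(-626 + P) (N(P) = (-626 + P)*(2*P) = 2*P*(-626 + P))
N(-127)/381553 = (2*(-127)*(-626 - 127))/381553 = (2*(-127)*(-753))*(1/381553) = 191262*(1/381553) = 191262/381553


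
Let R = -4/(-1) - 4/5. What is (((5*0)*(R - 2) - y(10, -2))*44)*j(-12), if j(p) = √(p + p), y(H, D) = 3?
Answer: -264*I*√6 ≈ -646.67*I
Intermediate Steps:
R = 16/5 (R = -4*(-1) - 4*⅕ = 4 - ⅘ = 16/5 ≈ 3.2000)
j(p) = √2*√p (j(p) = √(2*p) = √2*√p)
(((5*0)*(R - 2) - y(10, -2))*44)*j(-12) = (((5*0)*(16/5 - 2) - 1*3)*44)*(√2*√(-12)) = ((0*(6/5) - 3)*44)*(√2*(2*I*√3)) = ((0 - 3)*44)*(2*I*√6) = (-3*44)*(2*I*√6) = -264*I*√6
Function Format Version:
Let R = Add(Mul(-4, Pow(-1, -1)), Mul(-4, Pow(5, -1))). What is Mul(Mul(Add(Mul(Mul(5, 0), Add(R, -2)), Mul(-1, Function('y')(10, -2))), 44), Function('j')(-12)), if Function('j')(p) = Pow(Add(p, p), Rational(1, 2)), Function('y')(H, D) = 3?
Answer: Mul(-264, I, Pow(6, Rational(1, 2))) ≈ Mul(-646.67, I)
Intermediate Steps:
R = Rational(16, 5) (R = Add(Mul(-4, -1), Mul(-4, Rational(1, 5))) = Add(4, Rational(-4, 5)) = Rational(16, 5) ≈ 3.2000)
Function('j')(p) = Mul(Pow(2, Rational(1, 2)), Pow(p, Rational(1, 2))) (Function('j')(p) = Pow(Mul(2, p), Rational(1, 2)) = Mul(Pow(2, Rational(1, 2)), Pow(p, Rational(1, 2))))
Mul(Mul(Add(Mul(Mul(5, 0), Add(R, -2)), Mul(-1, Function('y')(10, -2))), 44), Function('j')(-12)) = Mul(Mul(Add(Mul(Mul(5, 0), Add(Rational(16, 5), -2)), Mul(-1, 3)), 44), Mul(Pow(2, Rational(1, 2)), Pow(-12, Rational(1, 2)))) = Mul(Mul(Add(Mul(0, Rational(6, 5)), -3), 44), Mul(Pow(2, Rational(1, 2)), Mul(2, I, Pow(3, Rational(1, 2))))) = Mul(Mul(Add(0, -3), 44), Mul(2, I, Pow(6, Rational(1, 2)))) = Mul(Mul(-3, 44), Mul(2, I, Pow(6, Rational(1, 2)))) = Mul(-132, Mul(2, I, Pow(6, Rational(1, 2)))) = Mul(-264, I, Pow(6, Rational(1, 2)))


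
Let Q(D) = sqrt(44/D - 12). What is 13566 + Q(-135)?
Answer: 13566 + 8*I*sqrt(390)/45 ≈ 13566.0 + 3.5108*I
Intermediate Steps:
Q(D) = sqrt(-12 + 44/D)
13566 + Q(-135) = 13566 + 2*sqrt(-3 + 11/(-135)) = 13566 + 2*sqrt(-3 + 11*(-1/135)) = 13566 + 2*sqrt(-3 - 11/135) = 13566 + 2*sqrt(-416/135) = 13566 + 2*(4*I*sqrt(390)/45) = 13566 + 8*I*sqrt(390)/45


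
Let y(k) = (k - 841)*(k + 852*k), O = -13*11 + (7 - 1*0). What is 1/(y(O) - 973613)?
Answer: 1/112366203 ≈ 8.8995e-9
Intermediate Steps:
O = -136 (O = -143 + (7 + 0) = -143 + 7 = -136)
y(k) = 853*k*(-841 + k) (y(k) = (-841 + k)*(853*k) = 853*k*(-841 + k))
1/(y(O) - 973613) = 1/(853*(-136)*(-841 - 136) - 973613) = 1/(853*(-136)*(-977) - 973613) = 1/(113339816 - 973613) = 1/112366203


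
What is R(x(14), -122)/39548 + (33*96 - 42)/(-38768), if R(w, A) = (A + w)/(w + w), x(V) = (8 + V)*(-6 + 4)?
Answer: -339773273/4216291376 ≈ -0.080586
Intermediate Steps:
x(V) = -16 - 2*V (x(V) = (8 + V)*(-2) = -16 - 2*V)
R(w, A) = (A + w)/(2*w) (R(w, A) = (A + w)/((2*w)) = (A + w)*(1/(2*w)) = (A + w)/(2*w))
R(x(14), -122)/39548 + (33*96 - 42)/(-38768) = ((-122 + (-16 - 2*14))/(2*(-16 - 2*14)))/39548 + (33*96 - 42)/(-38768) = ((-122 + (-16 - 28))/(2*(-16 - 28)))*(1/39548) + (3168 - 42)*(-1/38768) = ((½)*(-122 - 44)/(-44))*(1/39548) + 3126*(-1/38768) = ((½)*(-1/44)*(-166))*(1/39548) - 1563/19384 = (83/44)*(1/39548) - 1563/19384 = 83/1740112 - 1563/19384 = -339773273/4216291376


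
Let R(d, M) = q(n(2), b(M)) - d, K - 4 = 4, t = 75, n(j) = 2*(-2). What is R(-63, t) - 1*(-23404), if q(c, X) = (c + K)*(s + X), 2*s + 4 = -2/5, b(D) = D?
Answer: 118791/5 ≈ 23758.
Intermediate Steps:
n(j) = -4
s = -11/5 (s = -2 + (-2/5)/2 = -2 + (-2*1/5)/2 = -2 + (1/2)*(-2/5) = -2 - 1/5 = -11/5 ≈ -2.2000)
K = 8 (K = 4 + 4 = 8)
q(c, X) = (8 + c)*(-11/5 + X) (q(c, X) = (c + 8)*(-11/5 + X) = (8 + c)*(-11/5 + X))
R(d, M) = -44/5 - d + 4*M (R(d, M) = (-88/5 + 8*M - 11/5*(-4) + M*(-4)) - d = (-88/5 + 8*M + 44/5 - 4*M) - d = (-44/5 + 4*M) - d = -44/5 - d + 4*M)
R(-63, t) - 1*(-23404) = (-44/5 - 1*(-63) + 4*75) - 1*(-23404) = (-44/5 + 63 + 300) + 23404 = 1771/5 + 23404 = 118791/5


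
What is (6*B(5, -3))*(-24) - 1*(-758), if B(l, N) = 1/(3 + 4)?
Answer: 5162/7 ≈ 737.43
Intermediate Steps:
B(l, N) = ⅐ (B(l, N) = 1/7 = ⅐)
(6*B(5, -3))*(-24) - 1*(-758) = (6*(⅐))*(-24) - 1*(-758) = (6/7)*(-24) + 758 = -144/7 + 758 = 5162/7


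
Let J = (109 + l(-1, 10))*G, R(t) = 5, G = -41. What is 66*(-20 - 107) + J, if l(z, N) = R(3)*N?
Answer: -14901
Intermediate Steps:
l(z, N) = 5*N
J = -6519 (J = (109 + 5*10)*(-41) = (109 + 50)*(-41) = 159*(-41) = -6519)
66*(-20 - 107) + J = 66*(-20 - 107) - 6519 = 66*(-127) - 6519 = -8382 - 6519 = -14901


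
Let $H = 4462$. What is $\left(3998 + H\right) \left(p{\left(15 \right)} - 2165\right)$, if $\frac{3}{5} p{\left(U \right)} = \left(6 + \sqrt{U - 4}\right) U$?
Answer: $-17046900 + 211500 \sqrt{11} \approx -1.6345 \cdot 10^{7}$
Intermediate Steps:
$p{\left(U \right)} = \frac{5 U \left(6 + \sqrt{-4 + U}\right)}{3}$ ($p{\left(U \right)} = \frac{5 \left(6 + \sqrt{U - 4}\right) U}{3} = \frac{5 \left(6 + \sqrt{-4 + U}\right) U}{3} = \frac{5 U \left(6 + \sqrt{-4 + U}\right)}{3}$)
$\left(3998 + H\right) \left(p{\left(15 \right)} - 2165\right) = \left(3998 + 4462\right) \left(\frac{5}{3} \cdot 15 \left(6 + \sqrt{-4 + 15}\right) - 2165\right) = 8460 \left(\frac{5}{3} \cdot 15 \left(6 + \sqrt{11}\right) - 2165\right) = 8460 \left(\left(150 + 25 \sqrt{11}\right) - 2165\right) = 8460 \left(-2015 + 25 \sqrt{11}\right) = -17046900 + 211500 \sqrt{11}$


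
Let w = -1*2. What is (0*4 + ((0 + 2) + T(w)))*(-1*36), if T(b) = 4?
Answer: -216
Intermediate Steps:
w = -2
(0*4 + ((0 + 2) + T(w)))*(-1*36) = (0*4 + ((0 + 2) + 4))*(-1*36) = (0 + (2 + 4))*(-36) = (0 + 6)*(-36) = 6*(-36) = -216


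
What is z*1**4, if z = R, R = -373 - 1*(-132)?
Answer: -241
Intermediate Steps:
R = -241 (R = -373 + 132 = -241)
z = -241
z*1**4 = -241*1**4 = -241*1 = -241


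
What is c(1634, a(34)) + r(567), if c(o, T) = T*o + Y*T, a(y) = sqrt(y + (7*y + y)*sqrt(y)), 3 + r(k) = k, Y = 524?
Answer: 564 + 2158*sqrt(34 + 272*sqrt(34)) ≈ 87422.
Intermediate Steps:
r(k) = -3 + k
a(y) = sqrt(y + 8*y**(3/2)) (a(y) = sqrt(y + (8*y)*sqrt(y)) = sqrt(y + 8*y**(3/2)))
c(o, T) = 524*T + T*o (c(o, T) = T*o + 524*T = 524*T + T*o)
c(1634, a(34)) + r(567) = sqrt(34 + 8*34**(3/2))*(524 + 1634) + (-3 + 567) = sqrt(34 + 8*(34*sqrt(34)))*2158 + 564 = sqrt(34 + 272*sqrt(34))*2158 + 564 = 2158*sqrt(34 + 272*sqrt(34)) + 564 = 564 + 2158*sqrt(34 + 272*sqrt(34))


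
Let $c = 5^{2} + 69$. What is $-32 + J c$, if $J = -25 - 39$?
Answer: $-6048$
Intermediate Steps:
$J = -64$
$c = 94$ ($c = 25 + 69 = 94$)
$-32 + J c = -32 - 6016 = -6048$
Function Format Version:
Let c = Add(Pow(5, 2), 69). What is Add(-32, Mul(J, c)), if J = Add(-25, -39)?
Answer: -6048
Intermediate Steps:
J = -64
c = 94 (c = Add(25, 69) = 94)
Add(-32, Mul(J, c)) = Add(-32, Mul(-64, 94)) = Add(-32, -6016) = -6048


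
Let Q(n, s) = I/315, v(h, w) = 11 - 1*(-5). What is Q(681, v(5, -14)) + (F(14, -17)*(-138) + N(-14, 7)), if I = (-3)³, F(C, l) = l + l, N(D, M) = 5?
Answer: 164392/35 ≈ 4696.9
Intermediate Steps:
F(C, l) = 2*l
I = -27
v(h, w) = 16 (v(h, w) = 11 + 5 = 16)
Q(n, s) = -3/35 (Q(n, s) = -27/315 = -27*1/315 = -3/35)
Q(681, v(5, -14)) + (F(14, -17)*(-138) + N(-14, 7)) = -3/35 + ((2*(-17))*(-138) + 5) = -3/35 + (-34*(-138) + 5) = -3/35 + (4692 + 5) = -3/35 + 4697 = 164392/35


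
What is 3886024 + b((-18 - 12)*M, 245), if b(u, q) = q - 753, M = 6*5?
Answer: 3885516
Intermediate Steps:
M = 30
b(u, q) = -753 + q
3886024 + b((-18 - 12)*M, 245) = 3886024 + (-753 + 245) = 3886024 - 508 = 3885516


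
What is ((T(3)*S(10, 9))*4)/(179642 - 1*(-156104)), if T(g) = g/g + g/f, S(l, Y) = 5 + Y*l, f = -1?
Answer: -380/167873 ≈ -0.0022636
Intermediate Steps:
T(g) = 1 - g (T(g) = g/g + g/(-1) = 1 + g*(-1) = 1 - g)
((T(3)*S(10, 9))*4)/(179642 - 1*(-156104)) = (((1 - 1*3)*(5 + 9*10))*4)/(179642 - 1*(-156104)) = (((1 - 3)*(5 + 90))*4)/(179642 + 156104) = (-2*95*4)/335746 = -190*4*(1/335746) = -760*1/335746 = -380/167873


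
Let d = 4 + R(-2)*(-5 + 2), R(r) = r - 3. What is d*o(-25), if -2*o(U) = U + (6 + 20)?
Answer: -19/2 ≈ -9.5000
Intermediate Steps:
R(r) = -3 + r
d = 19 (d = 4 + (-3 - 2)*(-5 + 2) = 4 - 5*(-3) = 4 + 15 = 19)
o(U) = -13 - U/2 (o(U) = -(U + (6 + 20))/2 = -(U + 26)/2 = -(26 + U)/2 = -13 - U/2)
d*o(-25) = 19*(-13 - ½*(-25)) = 19*(-13 + 25/2) = 19*(-½) = -19/2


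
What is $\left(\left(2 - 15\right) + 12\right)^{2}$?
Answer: $1$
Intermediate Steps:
$\left(\left(2 - 15\right) + 12\right)^{2} = \left(-13 + 12\right)^{2} = \left(-1\right)^{2} = 1$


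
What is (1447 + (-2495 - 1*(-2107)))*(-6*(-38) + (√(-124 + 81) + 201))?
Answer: 454311 + 1059*I*√43 ≈ 4.5431e+5 + 6944.3*I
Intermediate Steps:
(1447 + (-2495 - 1*(-2107)))*(-6*(-38) + (√(-124 + 81) + 201)) = (1447 + (-2495 + 2107))*(228 + (√(-43) + 201)) = (1447 - 388)*(228 + (I*√43 + 201)) = 1059*(228 + (201 + I*√43)) = 1059*(429 + I*√43) = 454311 + 1059*I*√43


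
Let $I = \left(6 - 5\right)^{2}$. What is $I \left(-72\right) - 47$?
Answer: $-119$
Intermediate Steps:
$I = 1$ ($I = 1^{2} = 1$)
$I \left(-72\right) - 47 = 1 \left(-72\right) - 47 = -72 - 47 = -119$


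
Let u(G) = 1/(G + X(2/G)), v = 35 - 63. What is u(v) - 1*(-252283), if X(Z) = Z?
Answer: 99147205/393 ≈ 2.5228e+5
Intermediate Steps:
v = -28
u(G) = 1/(G + 2/G)
u(v) - 1*(-252283) = -28/(2 + (-28)**2) - 1*(-252283) = -28/(2 + 784) + 252283 = -28/786 + 252283 = -28*1/786 + 252283 = -14/393 + 252283 = 99147205/393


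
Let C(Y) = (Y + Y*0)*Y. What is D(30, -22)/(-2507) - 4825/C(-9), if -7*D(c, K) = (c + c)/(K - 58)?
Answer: -338695943/5685876 ≈ -59.568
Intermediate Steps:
D(c, K) = -2*c/(7*(-58 + K)) (D(c, K) = -(c + c)/(7*(K - 58)) = -2*c/(7*(-58 + K)))
C(Y) = Y² (C(Y) = (Y + 0)*Y = Y*Y = Y²)
D(30, -22)/(-2507) - 4825/C(-9) = -2*30/(-406 + 7*(-22))/(-2507) - 4825/((-9)²) = -2*30/(-406 - 154)*(-1/2507) - 4825/81 = -2*30/(-560)*(-1/2507) - 4825*1/81 = -2*30*(-1/560)*(-1/2507) - 4825/81 = (3/28)*(-1/2507) - 4825/81 = -3/70196 - 4825/81 = -338695943/5685876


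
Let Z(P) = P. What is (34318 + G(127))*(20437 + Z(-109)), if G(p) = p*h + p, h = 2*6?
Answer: 731177832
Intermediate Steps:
h = 12
G(p) = 13*p (G(p) = p*12 + p = 12*p + p = 13*p)
(34318 + G(127))*(20437 + Z(-109)) = (34318 + 13*127)*(20437 - 109) = (34318 + 1651)*20328 = 35969*20328 = 731177832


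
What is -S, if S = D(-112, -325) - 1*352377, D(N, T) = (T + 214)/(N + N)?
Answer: 78932337/224 ≈ 3.5238e+5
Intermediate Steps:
D(N, T) = (214 + T)/(2*N) (D(N, T) = (214 + T)/((2*N)) = (214 + T)*(1/(2*N)) = (214 + T)/(2*N))
S = -78932337/224 (S = (½)*(214 - 325)/(-112) - 1*352377 = (½)*(-1/112)*(-111) - 352377 = 111/224 - 352377 = -78932337/224 ≈ -3.5238e+5)
-S = -1*(-78932337/224) = 78932337/224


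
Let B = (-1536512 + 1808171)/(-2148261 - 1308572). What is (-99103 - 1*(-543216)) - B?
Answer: 1535224745788/3456833 ≈ 4.4411e+5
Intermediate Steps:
B = -271659/3456833 (B = 271659/(-3456833) = 271659*(-1/3456833) = -271659/3456833 ≈ -0.078586)
(-99103 - 1*(-543216)) - B = (-99103 - 1*(-543216)) - 1*(-271659/3456833) = (-99103 + 543216) + 271659/3456833 = 444113 + 271659/3456833 = 1535224745788/3456833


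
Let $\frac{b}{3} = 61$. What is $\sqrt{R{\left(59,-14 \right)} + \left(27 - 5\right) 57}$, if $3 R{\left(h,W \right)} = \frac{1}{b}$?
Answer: $\frac{\sqrt{41995267}}{183} \approx 35.412$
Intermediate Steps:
$b = 183$ ($b = 3 \cdot 61 = 183$)
$R{\left(h,W \right)} = \frac{1}{549}$ ($R{\left(h,W \right)} = \frac{1}{3 \cdot 183} = \frac{1}{3} \cdot \frac{1}{183} = \frac{1}{549}$)
$\sqrt{R{\left(59,-14 \right)} + \left(27 - 5\right) 57} = \sqrt{\frac{1}{549} + \left(27 - 5\right) 57} = \sqrt{\frac{1}{549} + 22 \cdot 57} = \sqrt{\frac{1}{549} + 1254} = \sqrt{\frac{688447}{549}} = \frac{\sqrt{41995267}}{183}$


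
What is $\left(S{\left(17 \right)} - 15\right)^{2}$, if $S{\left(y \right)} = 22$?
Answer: $49$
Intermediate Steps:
$\left(S{\left(17 \right)} - 15\right)^{2} = \left(22 - 15\right)^{2} = 7^{2} = 49$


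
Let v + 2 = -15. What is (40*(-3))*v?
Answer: 2040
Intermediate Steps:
v = -17 (v = -2 - 15 = -17)
(40*(-3))*v = (40*(-3))*(-17) = -120*(-17) = 2040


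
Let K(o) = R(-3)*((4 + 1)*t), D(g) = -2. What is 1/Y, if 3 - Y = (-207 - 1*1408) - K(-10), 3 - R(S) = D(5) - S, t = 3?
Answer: 1/1648 ≈ 0.00060680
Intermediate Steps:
R(S) = 5 + S (R(S) = 3 - (-2 - S) = 3 + (2 + S) = 5 + S)
K(o) = 30 (K(o) = (5 - 3)*((4 + 1)*3) = 2*(5*3) = 2*15 = 30)
Y = 1648 (Y = 3 - ((-207 - 1*1408) - 1*30) = 3 - ((-207 - 1408) - 30) = 3 - (-1615 - 30) = 3 - 1*(-1645) = 3 + 1645 = 1648)
1/Y = 1/1648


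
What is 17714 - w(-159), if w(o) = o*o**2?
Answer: 4037393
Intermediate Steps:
w(o) = o**3
17714 - w(-159) = 17714 - 1*(-159)**3 = 17714 - 1*(-4019679) = 17714 + 4019679 = 4037393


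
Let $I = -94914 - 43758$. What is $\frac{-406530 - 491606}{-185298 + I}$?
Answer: $\frac{449068}{161985} \approx 2.7723$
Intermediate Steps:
$I = -138672$
$\frac{-406530 - 491606}{-185298 + I} = \frac{-406530 - 491606}{-185298 - 138672} = - \frac{898136}{-323970} = \left(-898136\right) \left(- \frac{1}{323970}\right) = \frac{449068}{161985}$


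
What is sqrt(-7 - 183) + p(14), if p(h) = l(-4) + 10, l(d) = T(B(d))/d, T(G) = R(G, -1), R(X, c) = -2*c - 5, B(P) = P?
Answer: 43/4 + I*sqrt(190) ≈ 10.75 + 13.784*I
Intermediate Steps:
R(X, c) = -5 - 2*c
T(G) = -3 (T(G) = -5 - 2*(-1) = -5 + 2 = -3)
l(d) = -3/d
p(h) = 43/4 (p(h) = -3/(-4) + 10 = -3*(-1/4) + 10 = 3/4 + 10 = 43/4)
sqrt(-7 - 183) + p(14) = sqrt(-7 - 183) + 43/4 = sqrt(-190) + 43/4 = I*sqrt(190) + 43/4 = 43/4 + I*sqrt(190)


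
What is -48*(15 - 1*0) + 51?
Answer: -669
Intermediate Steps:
-48*(15 - 1*0) + 51 = -48*(15 + 0) + 51 = -48*15 + 51 = -720 + 51 = -669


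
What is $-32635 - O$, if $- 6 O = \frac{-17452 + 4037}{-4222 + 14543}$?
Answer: $- \frac{2020968425}{61926} \approx -32635.0$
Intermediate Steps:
$O = \frac{13415}{61926}$ ($O = - \frac{\left(-17452 + 4037\right) \frac{1}{-4222 + 14543}}{6} = - \frac{\left(-13415\right) \frac{1}{10321}}{6} = \left(- \frac{1}{6}\right) \left(- \frac{13415}{10321}\right) = \frac{13415}{61926} \approx 0.21663$)
$-32635 - O = -32635 - \frac{13415}{61926} = - \frac{2020968425}{61926}$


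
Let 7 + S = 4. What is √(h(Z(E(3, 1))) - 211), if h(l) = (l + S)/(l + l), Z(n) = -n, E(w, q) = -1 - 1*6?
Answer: 5*I*√413/7 ≈ 14.516*I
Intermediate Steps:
S = -3 (S = -7 + 4 = -3)
E(w, q) = -7 (E(w, q) = -1 - 6 = -7)
h(l) = (-3 + l)/(2*l) (h(l) = (l - 3)/(l + l) = (-3 + l)/((2*l)) = (-3 + l)*(1/(2*l)) = (-3 + l)/(2*l))
√(h(Z(E(3, 1))) - 211) = √((-3 - 1*(-7))/(2*((-1*(-7)))) - 211) = √((½)*(-3 + 7)/7 - 211) = √((½)*(⅐)*4 - 211) = √(2/7 - 211) = √(-1475/7) = 5*I*√413/7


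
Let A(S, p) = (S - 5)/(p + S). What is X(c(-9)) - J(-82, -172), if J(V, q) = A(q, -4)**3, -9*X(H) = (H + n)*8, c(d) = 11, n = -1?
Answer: -486049177/49065984 ≈ -9.9060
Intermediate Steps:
A(S, p) = (-5 + S)/(S + p)
X(H) = 8/9 - 8*H/9 (X(H) = -(H - 1)*8/9 = -(-1 + H)*8/9 = -(-8 + 8*H)/9 = 8/9 - 8*H/9)
J(V, q) = (-5 + q)**3/(-4 + q)**3 (J(V, q) = ((-5 + q)/(q - 4))**3 = ((-5 + q)/(-4 + q))**3 = (-5 + q)**3/(-4 + q)**3)
X(c(-9)) - J(-82, -172) = (8/9 - 8/9*11) - (-5 - 172)**3/(-4 - 172)**3 = (8/9 - 88/9) - (-177)**3/(-176)**3 = -80/9 - (-5545233)*(-1)/5451776 = -80/9 - 1*5545233/5451776 = -80/9 - 5545233/5451776 = -486049177/49065984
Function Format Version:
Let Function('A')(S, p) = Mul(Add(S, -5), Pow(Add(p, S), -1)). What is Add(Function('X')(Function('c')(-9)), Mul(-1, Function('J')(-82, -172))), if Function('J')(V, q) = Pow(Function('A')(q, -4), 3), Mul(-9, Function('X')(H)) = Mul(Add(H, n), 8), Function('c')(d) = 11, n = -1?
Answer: Rational(-486049177, 49065984) ≈ -9.9060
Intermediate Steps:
Function('A')(S, p) = Mul(Pow(Add(S, p), -1), Add(-5, S)) (Function('A')(S, p) = Mul(Add(-5, S), Pow(Add(S, p), -1)) = Mul(Pow(Add(S, p), -1), Add(-5, S)))
Function('X')(H) = Add(Rational(8, 9), Mul(Rational(-8, 9), H)) (Function('X')(H) = Mul(Rational(-1, 9), Mul(Add(H, -1), 8)) = Mul(Rational(-1, 9), Mul(Add(-1, H), 8)) = Mul(Rational(-1, 9), Add(-8, Mul(8, H))) = Add(Rational(8, 9), Mul(Rational(-8, 9), H)))
Function('J')(V, q) = Mul(Pow(Add(-5, q), 3), Pow(Add(-4, q), -3)) (Function('J')(V, q) = Pow(Mul(Pow(Add(q, -4), -1), Add(-5, q)), 3) = Pow(Mul(Pow(Add(-4, q), -1), Add(-5, q)), 3) = Mul(Pow(Add(-5, q), 3), Pow(Add(-4, q), -3)))
Add(Function('X')(Function('c')(-9)), Mul(-1, Function('J')(-82, -172))) = Add(Add(Rational(8, 9), Mul(Rational(-8, 9), 11)), Mul(-1, Mul(Pow(Add(-5, -172), 3), Pow(Add(-4, -172), -3)))) = Add(Add(Rational(8, 9), Rational(-88, 9)), Mul(-1, Mul(Pow(-177, 3), Pow(-176, -3)))) = Add(Rational(-80, 9), Mul(-1, Mul(-5545233, Rational(-1, 5451776)))) = Add(Rational(-80, 9), Mul(-1, Rational(5545233, 5451776))) = Add(Rational(-80, 9), Rational(-5545233, 5451776)) = Rational(-486049177, 49065984)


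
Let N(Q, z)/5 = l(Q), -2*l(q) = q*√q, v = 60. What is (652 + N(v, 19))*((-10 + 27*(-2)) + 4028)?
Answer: 2584528 - 1189200*√15 ≈ -2.0212e+6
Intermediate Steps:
l(q) = -q^(3/2)/2 (l(q) = -q*√q/2 = -q^(3/2)/2)
N(Q, z) = -5*Q^(3/2)/2 (N(Q, z) = 5*(-Q^(3/2)/2) = -5*Q^(3/2)/2)
(652 + N(v, 19))*((-10 + 27*(-2)) + 4028) = (652 - 300*√15)*((-10 + 27*(-2)) + 4028) = (652 - 300*√15)*((-10 - 54) + 4028) = (652 - 300*√15)*(-64 + 4028) = (652 - 300*√15)*3964 = 2584528 - 1189200*√15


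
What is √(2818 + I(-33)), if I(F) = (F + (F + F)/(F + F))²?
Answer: √3842 ≈ 61.984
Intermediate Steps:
I(F) = (1 + F)² (I(F) = (F + (2*F)/((2*F)))² = (F + (2*F)*(1/(2*F)))² = (F + 1)² = (1 + F)²)
√(2818 + I(-33)) = √(2818 + (1 - 33)²) = √(2818 + (-32)²) = √(2818 + 1024) = √3842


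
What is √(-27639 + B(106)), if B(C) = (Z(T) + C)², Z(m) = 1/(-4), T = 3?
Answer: 3*I*√29255/4 ≈ 128.28*I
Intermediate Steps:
Z(m) = -¼
B(C) = (-¼ + C)²
√(-27639 + B(106)) = √(-27639 + (-1 + 4*106)²/16) = √(-27639 + (-1 + 424)²/16) = √(-27639 + (1/16)*423²) = √(-27639 + (1/16)*178929) = √(-27639 + 178929/16) = √(-263295/16) = 3*I*√29255/4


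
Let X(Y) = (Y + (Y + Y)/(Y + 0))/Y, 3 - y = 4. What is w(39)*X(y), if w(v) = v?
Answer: -39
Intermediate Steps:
y = -1 (y = 3 - 1*4 = 3 - 4 = -1)
X(Y) = (2 + Y)/Y (X(Y) = (Y + (2*Y)/Y)/Y = (Y + 2)/Y = (2 + Y)/Y)
w(39)*X(y) = 39*((2 - 1)/(-1)) = 39*(-1*1) = 39*(-1) = -39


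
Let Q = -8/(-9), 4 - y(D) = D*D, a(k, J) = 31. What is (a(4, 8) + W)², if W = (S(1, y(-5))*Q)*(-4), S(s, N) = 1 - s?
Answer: 961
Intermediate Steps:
y(D) = 4 - D² (y(D) = 4 - D*D = 4 - D²)
Q = 8/9 (Q = -8*(-⅑) = 8/9 ≈ 0.88889)
W = 0 (W = ((1 - 1*1)*(8/9))*(-4) = ((1 - 1)*(8/9))*(-4) = (0*(8/9))*(-4) = 0*(-4) = 0)
(a(4, 8) + W)² = (31 + 0)² = 31² = 961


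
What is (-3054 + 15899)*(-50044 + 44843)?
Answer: -66806845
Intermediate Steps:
(-3054 + 15899)*(-50044 + 44843) = 12845*(-5201) = -66806845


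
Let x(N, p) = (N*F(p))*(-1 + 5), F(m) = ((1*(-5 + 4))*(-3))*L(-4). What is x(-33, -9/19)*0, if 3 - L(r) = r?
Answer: 0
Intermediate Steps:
L(r) = 3 - r
F(m) = 21 (F(m) = ((1*(-5 + 4))*(-3))*(3 - 1*(-4)) = ((1*(-1))*(-3))*(3 + 4) = -1*(-3)*7 = 3*7 = 21)
x(N, p) = 84*N (x(N, p) = (N*21)*(-1 + 5) = (21*N)*4 = 84*N)
x(-33, -9/19)*0 = (84*(-33))*0 = -2772*0 = 0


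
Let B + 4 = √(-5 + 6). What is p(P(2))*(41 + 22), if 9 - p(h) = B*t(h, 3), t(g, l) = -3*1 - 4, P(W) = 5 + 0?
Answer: -756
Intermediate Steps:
P(W) = 5
t(g, l) = -7 (t(g, l) = -3 - 4 = -7)
B = -3 (B = -4 + √(-5 + 6) = -4 + √1 = -4 + 1 = -3)
p(h) = -12 (p(h) = 9 - (-3)*(-7) = 9 - 1*21 = 9 - 21 = -12)
p(P(2))*(41 + 22) = -12*(41 + 22) = -12*63 = -756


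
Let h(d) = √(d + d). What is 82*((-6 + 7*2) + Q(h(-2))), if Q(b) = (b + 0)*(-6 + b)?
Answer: 328 - 984*I ≈ 328.0 - 984.0*I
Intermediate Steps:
h(d) = √2*√d (h(d) = √(2*d) = √2*√d)
Q(b) = b*(-6 + b)
82*((-6 + 7*2) + Q(h(-2))) = 82*((-6 + 7*2) + (√2*√(-2))*(-6 + √2*√(-2))) = 82*((-6 + 14) + (√2*(I*√2))*(-6 + √2*(I*√2))) = 82*(8 + (2*I)*(-6 + 2*I)) = 82*(8 + 2*I*(-6 + 2*I)) = 656 + 164*I*(-6 + 2*I)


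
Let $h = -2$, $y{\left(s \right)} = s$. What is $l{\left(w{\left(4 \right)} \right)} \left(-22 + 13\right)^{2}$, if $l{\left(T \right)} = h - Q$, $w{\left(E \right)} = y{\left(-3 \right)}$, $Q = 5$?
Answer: $-567$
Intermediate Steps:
$w{\left(E \right)} = -3$
$l{\left(T \right)} = -7$ ($l{\left(T \right)} = -2 - 5 = -7$)
$l{\left(w{\left(4 \right)} \right)} \left(-22 + 13\right)^{2} = - 7 \left(-22 + 13\right)^{2} = - 7 \left(-9\right)^{2} = \left(-7\right) 81 = -567$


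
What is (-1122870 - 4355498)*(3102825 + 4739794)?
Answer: -42964752965792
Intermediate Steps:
(-1122870 - 4355498)*(3102825 + 4739794) = -5478368*7842619 = -42964752965792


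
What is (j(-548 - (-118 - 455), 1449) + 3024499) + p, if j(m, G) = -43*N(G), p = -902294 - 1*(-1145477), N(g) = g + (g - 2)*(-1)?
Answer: 3267596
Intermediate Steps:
N(g) = 2 (N(g) = g + (-2 + g)*(-1) = g + (2 - g) = 2)
p = 243183 (p = -902294 + 1145477 = 243183)
j(m, G) = -86 (j(m, G) = -43*2 = -86)
(j(-548 - (-118 - 455), 1449) + 3024499) + p = (-86 + 3024499) + 243183 = 3024413 + 243183 = 3267596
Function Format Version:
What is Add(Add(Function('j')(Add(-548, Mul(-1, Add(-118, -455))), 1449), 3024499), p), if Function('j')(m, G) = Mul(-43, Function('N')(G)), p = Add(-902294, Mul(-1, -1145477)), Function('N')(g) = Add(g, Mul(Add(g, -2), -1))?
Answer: 3267596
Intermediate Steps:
Function('N')(g) = 2 (Function('N')(g) = Add(g, Mul(Add(-2, g), -1)) = Add(g, Add(2, Mul(-1, g))) = 2)
p = 243183 (p = Add(-902294, 1145477) = 243183)
Function('j')(m, G) = -86 (Function('j')(m, G) = Mul(-43, 2) = -86)
Add(Add(Function('j')(Add(-548, Mul(-1, Add(-118, -455))), 1449), 3024499), p) = Add(Add(-86, 3024499), 243183) = Add(3024413, 243183) = 3267596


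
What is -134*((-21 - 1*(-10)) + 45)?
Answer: -4556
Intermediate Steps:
-134*((-21 - 1*(-10)) + 45) = -134*((-21 + 10) + 45) = -134*(-11 + 45) = -134*34 = -4556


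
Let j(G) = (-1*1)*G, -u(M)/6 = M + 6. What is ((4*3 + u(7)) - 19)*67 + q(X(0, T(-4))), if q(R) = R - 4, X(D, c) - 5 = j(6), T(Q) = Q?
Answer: -5700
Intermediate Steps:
u(M) = -36 - 6*M (u(M) = -6*(M + 6) = -6*(6 + M) = -36 - 6*M)
j(G) = -G
X(D, c) = -1 (X(D, c) = 5 - 1*6 = 5 - 6 = -1)
q(R) = -4 + R
((4*3 + u(7)) - 19)*67 + q(X(0, T(-4))) = ((4*3 + (-36 - 6*7)) - 19)*67 + (-4 - 1) = ((12 + (-36 - 42)) - 19)*67 - 5 = ((12 - 78) - 19)*67 - 5 = (-66 - 19)*67 - 5 = -85*67 - 5 = -5695 - 5 = -5700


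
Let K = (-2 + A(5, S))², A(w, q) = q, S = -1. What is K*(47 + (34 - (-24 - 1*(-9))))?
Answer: 864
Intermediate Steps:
K = 9 (K = (-2 - 1)² = (-3)² = 9)
K*(47 + (34 - (-24 - 1*(-9)))) = 9*(47 + (34 - (-24 - 1*(-9)))) = 9*(47 + (34 - (-24 + 9))) = 9*(47 + (34 - 1*(-15))) = 9*(47 + (34 + 15)) = 9*(47 + 49) = 9*96 = 864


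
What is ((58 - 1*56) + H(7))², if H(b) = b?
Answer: 81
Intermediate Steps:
((58 - 1*56) + H(7))² = ((58 - 1*56) + 7)² = ((58 - 56) + 7)² = (2 + 7)² = 9² = 81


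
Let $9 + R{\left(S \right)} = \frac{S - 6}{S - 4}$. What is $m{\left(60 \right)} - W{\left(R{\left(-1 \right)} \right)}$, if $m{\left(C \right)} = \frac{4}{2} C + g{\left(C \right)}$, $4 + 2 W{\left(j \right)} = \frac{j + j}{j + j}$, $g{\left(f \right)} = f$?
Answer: $\frac{363}{2} \approx 181.5$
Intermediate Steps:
$R{\left(S \right)} = -9 + \frac{-6 + S}{-4 + S}$ ($R{\left(S \right)} = -9 + \frac{S - 6}{S - 4} = -9 + \frac{-6 + S}{-4 + S}$)
$W{\left(j \right)} = - \frac{3}{2}$ ($W{\left(j \right)} = -2 + \frac{\left(j + j\right) \frac{1}{j + j}}{2} = -2 + \frac{2 j \frac{1}{2 j}}{2} = -2 + \frac{1}{2} \cdot 1 = -2 + \frac{1}{2} = - \frac{3}{2}$)
$m{\left(C \right)} = 3 C$ ($m{\left(C \right)} = \frac{4}{2} C + C = 4 \cdot \frac{1}{2} C + C = 2 C + C = 3 C$)
$m{\left(60 \right)} - W{\left(R{\left(-1 \right)} \right)} = 3 \cdot 60 - - \frac{3}{2} = 180 + \frac{3}{2} = \frac{363}{2}$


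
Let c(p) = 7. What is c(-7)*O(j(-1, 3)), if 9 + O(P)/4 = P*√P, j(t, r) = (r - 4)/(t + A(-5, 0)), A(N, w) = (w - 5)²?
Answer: -252 - 7*I*√6/72 ≈ -252.0 - 0.23814*I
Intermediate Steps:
A(N, w) = (-5 + w)²
j(t, r) = (-4 + r)/(25 + t) (j(t, r) = (r - 4)/(t + (-5 + 0)²) = (-4 + r)/(t + (-5)²) = (-4 + r)/(t + 25) = (-4 + r)/(25 + t))
O(P) = -36 + 4*P^(3/2) (O(P) = -36 + 4*(P*√P) = -36 + 4*P^(3/2))
c(-7)*O(j(-1, 3)) = 7*(-36 + 4*((-4 + 3)/(25 - 1))^(3/2)) = 7*(-36 + 4*(-1/24)^(3/2)) = 7*(-36 + 4*(-I*√6/288)) = 7*(-36 - I*√6/72) = -252 - 7*I*√6/72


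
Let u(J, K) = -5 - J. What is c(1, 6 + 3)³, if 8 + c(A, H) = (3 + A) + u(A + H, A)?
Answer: -6859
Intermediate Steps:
c(A, H) = -10 - H (c(A, H) = -8 + ((3 + A) + (-5 - (A + H))) = -8 + ((3 + A) + (-5 + (-A - H))) = -8 + ((3 + A) + (-5 - A - H)) = -8 + (-2 - H) = -10 - H)
c(1, 6 + 3)³ = (-10 - (6 + 3))³ = (-10 - 1*9)³ = (-10 - 9)³ = (-19)³ = -6859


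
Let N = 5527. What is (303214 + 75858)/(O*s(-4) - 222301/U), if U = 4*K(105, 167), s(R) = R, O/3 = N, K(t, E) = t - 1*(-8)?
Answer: -171340544/30200749 ≈ -5.6734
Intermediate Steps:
K(t, E) = 8 + t (K(t, E) = t + 8 = 8 + t)
O = 16581 (O = 3*5527 = 16581)
U = 452 (U = 4*(8 + 105) = 4*113 = 452)
(303214 + 75858)/(O*s(-4) - 222301/U) = (303214 + 75858)/(16581*(-4) - 222301/452) = 379072/(-66324 - 222301*1/452) = 379072/(-66324 - 222301/452) = 379072/(-30200749/452) = 379072*(-452/30200749) = -171340544/30200749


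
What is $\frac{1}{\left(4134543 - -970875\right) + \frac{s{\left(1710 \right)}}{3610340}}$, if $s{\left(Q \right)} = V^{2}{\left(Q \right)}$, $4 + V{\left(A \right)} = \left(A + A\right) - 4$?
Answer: $\frac{902585}{4608076615966} \approx 1.9587 \cdot 10^{-7}$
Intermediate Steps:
$V{\left(A \right)} = -8 + 2 A$ ($V{\left(A \right)} = -4 + \left(\left(A + A\right) - 4\right) = -4 + \left(2 A - 4\right) = -4 + \left(-4 + 2 A\right) = -8 + 2 A$)
$s{\left(Q \right)} = \left(-8 + 2 Q\right)^{2}$
$\frac{1}{\left(4134543 - -970875\right) + \frac{s{\left(1710 \right)}}{3610340}} = \frac{1}{\left(4134543 - -970875\right) + \frac{4 \left(-4 + 1710\right)^{2}}{3610340}} = \frac{1}{\left(4134543 + 970875\right) + 4 \cdot 1706^{2} \cdot \frac{1}{3610340}} = \frac{1}{5105418 + 4 \cdot 2910436 \cdot \frac{1}{3610340}} = \frac{1}{5105418 + 11641744 \cdot \frac{1}{3610340}} = \frac{1}{5105418 + \frac{2910436}{902585}} = \frac{1}{\frac{4608076615966}{902585}} = \frac{902585}{4608076615966}$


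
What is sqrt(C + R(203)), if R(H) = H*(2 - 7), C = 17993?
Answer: sqrt(16978) ≈ 130.30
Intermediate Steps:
R(H) = -5*H (R(H) = H*(-5) = -5*H)
sqrt(C + R(203)) = sqrt(17993 - 5*203) = sqrt(17993 - 1015) = sqrt(16978)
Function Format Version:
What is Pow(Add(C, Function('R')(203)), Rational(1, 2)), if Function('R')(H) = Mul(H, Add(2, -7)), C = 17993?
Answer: Pow(16978, Rational(1, 2)) ≈ 130.30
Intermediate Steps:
Function('R')(H) = Mul(-5, H) (Function('R')(H) = Mul(H, -5) = Mul(-5, H))
Pow(Add(C, Function('R')(203)), Rational(1, 2)) = Pow(Add(17993, Mul(-5, 203)), Rational(1, 2)) = Pow(Add(17993, -1015), Rational(1, 2)) = Pow(16978, Rational(1, 2))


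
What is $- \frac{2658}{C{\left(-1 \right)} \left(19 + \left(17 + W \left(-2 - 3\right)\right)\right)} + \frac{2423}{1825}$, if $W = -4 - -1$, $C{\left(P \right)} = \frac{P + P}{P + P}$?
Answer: $- \frac{1575759}{31025} \approx -50.79$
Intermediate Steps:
$C{\left(P \right)} = 1$ ($C{\left(P \right)} = \frac{2 P}{2 P} = 2 P \frac{1}{2 P} = 1$)
$W = -3$ ($W = -4 + 1 = -3$)
$- \frac{2658}{C{\left(-1 \right)} \left(19 + \left(17 + W \left(-2 - 3\right)\right)\right)} + \frac{2423}{1825} = - \frac{2658}{1 \left(19 + \left(17 - 3 \left(-2 - 3\right)\right)\right)} + \frac{2423}{1825} = - \frac{2658}{1 \left(19 + \left(17 - -15\right)\right)} + 2423 \cdot \frac{1}{1825} = - \frac{2658}{1 \left(19 + \left(17 + 15\right)\right)} + \frac{2423}{1825} = - \frac{2658}{1 \left(19 + 32\right)} + \frac{2423}{1825} = - \frac{2658}{1 \cdot 51} + \frac{2423}{1825} = - \frac{2658}{51} + \frac{2423}{1825} = \left(-2658\right) \frac{1}{51} + \frac{2423}{1825} = - \frac{886}{17} + \frac{2423}{1825} = - \frac{1575759}{31025}$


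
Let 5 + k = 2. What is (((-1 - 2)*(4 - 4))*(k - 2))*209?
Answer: 0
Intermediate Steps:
k = -3 (k = -5 + 2 = -3)
(((-1 - 2)*(4 - 4))*(k - 2))*209 = (((-1 - 2)*(4 - 4))*(-3 - 2))*209 = (-3*0*(-5))*209 = (0*(-5))*209 = 0*209 = 0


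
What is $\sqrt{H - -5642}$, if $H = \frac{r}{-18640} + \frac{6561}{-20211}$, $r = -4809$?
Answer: $\frac{\sqrt{5560743730677207365}}{31394420} \approx 75.113$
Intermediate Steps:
$H = - \frac{8367447}{125577680}$ ($H = - \frac{4809}{-18640} + \frac{6561}{-20211} = \left(-4809\right) \left(- \frac{1}{18640}\right) + 6561 \left(- \frac{1}{20211}\right) = \frac{4809}{18640} - \frac{2187}{6737} = - \frac{8367447}{125577680} \approx -0.066632$)
$\sqrt{H - -5642} = \sqrt{- \frac{8367447}{125577680} - -5642} = \sqrt{- \frac{8367447}{125577680} + \left(-78 + 5720\right)} = \sqrt{- \frac{8367447}{125577680} + 5642} = \sqrt{\frac{708500903113}{125577680}} = \frac{\sqrt{5560743730677207365}}{31394420}$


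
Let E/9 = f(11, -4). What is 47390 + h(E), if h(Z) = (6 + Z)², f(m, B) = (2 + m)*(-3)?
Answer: 166415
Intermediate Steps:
f(m, B) = -6 - 3*m
E = -351 (E = 9*(-6 - 3*11) = 9*(-6 - 33) = 9*(-39) = -351)
47390 + h(E) = 47390 + (6 - 351)² = 47390 + (-345)² = 47390 + 119025 = 166415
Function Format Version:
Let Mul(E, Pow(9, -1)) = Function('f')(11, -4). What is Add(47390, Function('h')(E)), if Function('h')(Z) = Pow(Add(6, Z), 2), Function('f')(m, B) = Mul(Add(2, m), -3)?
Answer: 166415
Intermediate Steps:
Function('f')(m, B) = Add(-6, Mul(-3, m))
E = -351 (E = Mul(9, Add(-6, Mul(-3, 11))) = Mul(9, Add(-6, -33)) = Mul(9, -39) = -351)
Add(47390, Function('h')(E)) = Add(47390, Pow(Add(6, -351), 2)) = Add(47390, Pow(-345, 2)) = Add(47390, 119025) = 166415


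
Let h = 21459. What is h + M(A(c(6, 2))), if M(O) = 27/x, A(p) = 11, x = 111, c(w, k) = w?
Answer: 793992/37 ≈ 21459.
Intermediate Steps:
M(O) = 9/37 (M(O) = 27/111 = 27*(1/111) = 9/37)
h + M(A(c(6, 2))) = 21459 + 9/37 = 793992/37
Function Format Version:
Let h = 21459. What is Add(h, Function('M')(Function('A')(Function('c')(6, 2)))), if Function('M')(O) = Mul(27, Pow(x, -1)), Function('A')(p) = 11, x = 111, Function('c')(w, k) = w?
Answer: Rational(793992, 37) ≈ 21459.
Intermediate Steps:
Function('M')(O) = Rational(9, 37) (Function('M')(O) = Mul(27, Pow(111, -1)) = Mul(27, Rational(1, 111)) = Rational(9, 37))
Add(h, Function('M')(Function('A')(Function('c')(6, 2)))) = Add(21459, Rational(9, 37)) = Rational(793992, 37)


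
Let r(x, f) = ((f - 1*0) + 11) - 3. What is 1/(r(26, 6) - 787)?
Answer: -1/773 ≈ -0.0012937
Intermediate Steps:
r(x, f) = 8 + f (r(x, f) = ((f + 0) + 11) - 3 = (f + 11) - 3 = (11 + f) - 3 = 8 + f)
1/(r(26, 6) - 787) = 1/((8 + 6) - 787) = 1/(14 - 787) = 1/(-773) = -1/773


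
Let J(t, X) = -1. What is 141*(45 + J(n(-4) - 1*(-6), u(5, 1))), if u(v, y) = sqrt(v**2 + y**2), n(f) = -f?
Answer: 6204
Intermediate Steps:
141*(45 + J(n(-4) - 1*(-6), u(5, 1))) = 141*(45 - 1) = 141*44 = 6204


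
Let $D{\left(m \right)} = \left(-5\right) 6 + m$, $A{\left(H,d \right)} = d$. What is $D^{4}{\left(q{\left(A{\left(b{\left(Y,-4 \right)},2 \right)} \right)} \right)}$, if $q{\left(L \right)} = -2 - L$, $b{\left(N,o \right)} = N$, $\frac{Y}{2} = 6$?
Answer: $1336336$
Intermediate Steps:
$Y = 12$ ($Y = 2 \cdot 6 = 12$)
$D{\left(m \right)} = -30 + m$
$D^{4}{\left(q{\left(A{\left(b{\left(Y,-4 \right)},2 \right)} \right)} \right)} = \left(-30 - 4\right)^{4} = \left(-34\right)^{4} = 1336336$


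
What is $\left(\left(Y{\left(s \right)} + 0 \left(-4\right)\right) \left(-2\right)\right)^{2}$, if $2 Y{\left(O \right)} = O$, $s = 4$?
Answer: $16$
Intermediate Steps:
$Y{\left(O \right)} = \frac{O}{2}$
$\left(\left(Y{\left(s \right)} + 0 \left(-4\right)\right) \left(-2\right)\right)^{2} = \left(\left(\frac{1}{2} \cdot 4 + 0 \left(-4\right)\right) \left(-2\right)\right)^{2} = \left(\left(2 + 0\right) \left(-2\right)\right)^{2} = \left(2 \left(-2\right)\right)^{2} = \left(-4\right)^{2} = 16$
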